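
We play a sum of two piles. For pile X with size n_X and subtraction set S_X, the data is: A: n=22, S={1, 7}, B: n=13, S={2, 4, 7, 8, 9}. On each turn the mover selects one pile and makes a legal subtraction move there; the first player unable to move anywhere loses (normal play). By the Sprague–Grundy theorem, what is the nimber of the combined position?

Pile A, S = {1, 7}:
n :  0  1  2  3  4  5  6  7  8  9 10 11 12 13 14 15 16 17 18 19 20 21 22
G :  0  1  0  1  0  1  0  1  0  1  0  1  0  1  0  1  0  1  0  1  0  1  0
G_A(22) = 0.
Pile B, S = {2, 4, 7, 8, 9}:
G(0) = 0
G(1) = mex{} = 0
G(2) = mex{0} = 1
G(3) = mex{0} = 1
G(4) = mex{1,0} = 2
G(5) = mex{1,0} = 2
G(6) = mex{2,1} = 0
G(7) = mex{2,1,0} = 3
G(8) = mex{0,2,0,0} = 1
G(9) = mex{3,2,1,0,0} = 4
G(10) = mex{1,0,1,1,0} = 2
G(11) = mex{4,3,2,1,1} = 0
G(12) = mex{2,1,2,2,1} = 0
G(13) = mex{0,4,0,2,2} = 1
G_B(13) = 1.
Combined Grundy value = 0 ⊕ 1 = 1.

1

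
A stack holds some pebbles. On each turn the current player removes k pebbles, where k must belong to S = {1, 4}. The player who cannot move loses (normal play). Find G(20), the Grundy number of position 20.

n :  0  1  2  3  4  5  6  7  8  9 10 11 12 13 14 15 16 17 18 19 20
G :  0  1  0  1  2  0  1  0  1  2  0  1  0  1  2  0  1  0  1  2  0

0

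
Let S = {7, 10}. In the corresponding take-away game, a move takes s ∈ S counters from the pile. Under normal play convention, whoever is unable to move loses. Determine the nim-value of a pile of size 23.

n :  0  1  2  3  4  5  6  7  8  9 10 11 12 13 14 15 16 17 18 19 20 21 22 23
G :  0  0  0  0  0  0  0  1  1  1  1  1  1  1  2  2  2  0  0  0  0  0  0  0

0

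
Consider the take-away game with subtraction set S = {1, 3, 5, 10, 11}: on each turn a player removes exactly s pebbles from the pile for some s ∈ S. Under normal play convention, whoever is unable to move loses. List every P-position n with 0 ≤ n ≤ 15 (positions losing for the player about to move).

G(0) = 0
G(1) = mex{0} = 1
G(2) = mex{1} = 0
G(3) = mex{0,0} = 1
G(4) = mex{1,1} = 0
G(5) = mex{0,0,0} = 1
G(6) = mex{1,1,1} = 0
G(7) = mex{0,0,0} = 1
G(8) = mex{1,1,1} = 0
G(9) = mex{0,0,0} = 1
G(10) = mex{1,1,1,0} = 2
G(11) = mex{2,0,0,1,0} = 3
G(12) = mex{3,1,1,0,1} = 2
G(13) = mex{2,2,0,1,0} = 3
G(14) = mex{3,3,1,0,1} = 2
G(15) = mex{2,2,2,1,0} = 3
P-positions are exactly the n with G(n) = 0.

0, 2, 4, 6, 8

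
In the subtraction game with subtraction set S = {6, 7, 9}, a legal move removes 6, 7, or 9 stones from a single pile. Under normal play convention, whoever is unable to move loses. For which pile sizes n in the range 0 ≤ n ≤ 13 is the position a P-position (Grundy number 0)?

0, 1, 2, 3, 4, 5

n :  0  1  2  3  4  5  6  7  8  9 10 11 12 13
G :  0  0  0  0  0  0  1  1  1  1  1  1  2  2
P-positions are exactly the n with G(n) = 0.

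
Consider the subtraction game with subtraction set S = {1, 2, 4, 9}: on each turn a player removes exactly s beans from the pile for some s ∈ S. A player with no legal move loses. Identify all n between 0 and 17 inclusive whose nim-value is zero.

0, 3, 6, 11, 14, 17

n :  0  1  2  3  4  5  6  7  8  9 10 11 12 13 14 15 16 17
G :  0  1  2  0  1  2  0  1  2  3  4  0  1  2  0  1  2  0
P-positions are exactly the n with G(n) = 0.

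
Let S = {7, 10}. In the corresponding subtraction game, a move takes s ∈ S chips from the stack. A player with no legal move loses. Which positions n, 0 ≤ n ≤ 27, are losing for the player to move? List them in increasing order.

n :  0  1  2  3  4  5  6  7  8  9 10 11 12 13 14 15 16 17 18 19 20 21 22 23 24 25 26 27
G :  0  0  0  0  0  0  0  1  1  1  1  1  1  1  2  2  2  0  0  0  0  0  0  0  1  1  1  1
P-positions are exactly the n with G(n) = 0.

0, 1, 2, 3, 4, 5, 6, 17, 18, 19, 20, 21, 22, 23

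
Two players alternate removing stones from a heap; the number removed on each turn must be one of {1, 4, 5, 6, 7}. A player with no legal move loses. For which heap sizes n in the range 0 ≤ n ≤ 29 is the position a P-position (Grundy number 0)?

0, 2, 10, 12, 20, 22

n :  0  1  2  3  4  5  6  7  8  9 10 11 12 13 14 15 16 17 18 19 20 21 22 23 24 25 26 27 28 29
G :  0  1  0  1  2  3  2  3  4  5  0  1  0  1  2  3  2  3  4  5  0  1  0  1  2  3  2  3  4  5
P-positions are exactly the n with G(n) = 0.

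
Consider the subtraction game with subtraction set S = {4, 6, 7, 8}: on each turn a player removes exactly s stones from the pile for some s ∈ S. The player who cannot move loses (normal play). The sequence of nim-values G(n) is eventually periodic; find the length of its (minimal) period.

12

G(0) = 0
G(1) = mex{} = 0
G(2) = mex{} = 0
G(3) = mex{} = 0
G(4) = mex{0} = 1
G(5) = mex{0} = 1
G(6) = mex{0,0} = 1
G(7) = mex{0,0,0} = 1
G(8) = mex{1,0,0,0} = 2
G(9) = mex{1,0,0,0} = 2
G(10) = mex{1,1,0,0} = 2
G(11) = mex{1,1,1,0} = 2
G(12) = mex{2,1,1,1} = 0
G(13) = mex{2,1,1,1} = 0
G(14) = mex{2,2,1,1} = 0
G(15) = mex{2,2,2,1} = 0
G(16) = mex{0,2,2,2} = 1
G(17) = mex{0,2,2,2} = 1
G(18) = mex{0,0,2,2} = 1
G(19) = mex{0,0,0,2} = 1
G(20) = mex{1,0,0,0} = 2
G(21) = mex{1,0,0,0} = 2
G(22) = mex{1,1,0,0} = 2
G(23) = mex{1,1,1,0} = 2
G(24) = mex{2,1,1,1} = 0
G(25) = mex{2,1,1,1} = 0
G(n+12) = G(n) holds for n = 0,…,7 (a full window of length max(S) = 8), so the sequence is purely periodic with period 12.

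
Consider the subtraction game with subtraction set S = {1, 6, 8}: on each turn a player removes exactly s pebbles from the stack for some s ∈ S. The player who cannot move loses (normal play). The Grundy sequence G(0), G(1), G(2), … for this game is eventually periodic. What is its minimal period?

n :  0  1  2  3  4  5  6  7  8  9 10 11 12 13 14 15 16
G :  0  1  0  1  0  1  2  0  1  0  1  0  1  2  0  1  0
G(n+7) = G(n) holds for n = 0,…,7 (a full window of length max(S) = 8), so the sequence is purely periodic with period 7.

7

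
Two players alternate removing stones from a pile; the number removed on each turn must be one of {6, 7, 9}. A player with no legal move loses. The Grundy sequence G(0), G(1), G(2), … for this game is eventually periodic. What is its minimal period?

G(0) = 0
G(1) = mex{} = 0
G(2) = mex{} = 0
G(3) = mex{} = 0
G(4) = mex{} = 0
G(5) = mex{} = 0
G(6) = mex{0} = 1
G(7) = mex{0,0} = 1
G(8) = mex{0,0} = 1
G(9) = mex{0,0,0} = 1
G(10) = mex{0,0,0} = 1
G(11) = mex{0,0,0} = 1
G(12) = mex{1,0,0} = 2
G(13) = mex{1,1,0} = 2
G(14) = mex{1,1,0} = 2
G(15) = mex{1,1,1} = 0
G(16) = mex{1,1,1} = 0
G(17) = mex{1,1,1} = 0
G(18) = mex{2,1,1} = 0
G(19) = mex{2,2,1} = 0
G(20) = mex{2,2,1} = 0
G(21) = mex{0,2,2} = 1
G(22) = mex{0,0,2} = 1
G(23) = mex{0,0,2} = 1
G(24) = mex{0,0,0} = 1
G(25) = mex{0,0,0} = 1
G(26) = mex{0,0,0} = 1
G(27) = mex{1,0,0} = 2
G(28) = mex{1,1,0} = 2
G(29) = mex{1,1,0} = 2
G(30) = mex{1,1,1} = 0
G(31) = mex{1,1,1} = 0
G(n+15) = G(n) holds for n = 0,…,8 (a full window of length max(S) = 9), so the sequence is purely periodic with period 15.

15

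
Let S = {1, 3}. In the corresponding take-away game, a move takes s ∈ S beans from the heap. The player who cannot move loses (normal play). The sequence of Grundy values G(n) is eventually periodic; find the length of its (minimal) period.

G(0) = 0
G(1) = mex{0} = 1
G(2) = mex{1} = 0
G(3) = mex{0,0} = 1
G(4) = mex{1,1} = 0
G(5) = mex{0,0} = 1
G(6) = mex{1,1} = 0
G(7) = mex{0,0} = 1
G(8) = mex{1,1} = 0
G(9) = mex{0,0} = 1
G(10) = mex{1,1} = 0
G(11) = mex{0,0} = 1
G(12) = mex{1,1} = 0
G(13) = mex{0,0} = 1
G(14) = mex{1,1} = 0
G(n+2) = G(n) holds for n = 0,…,2 (a full window of length max(S) = 3), so the sequence is purely periodic with period 2.

2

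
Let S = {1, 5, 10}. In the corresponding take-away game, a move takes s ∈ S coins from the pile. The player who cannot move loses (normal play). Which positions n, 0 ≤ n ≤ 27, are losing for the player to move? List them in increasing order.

n :  0  1  2  3  4  5  6  7  8  9 10 11 12 13 14 15 16 17 18 19 20 21 22 23 24 25 26 27
G :  0  1  0  1  0  1  0  1  0  1  2  3  2  3  2  0  1  0  1  0  1  0  1  0  1  2  3  2
P-positions are exactly the n with G(n) = 0.

0, 2, 4, 6, 8, 15, 17, 19, 21, 23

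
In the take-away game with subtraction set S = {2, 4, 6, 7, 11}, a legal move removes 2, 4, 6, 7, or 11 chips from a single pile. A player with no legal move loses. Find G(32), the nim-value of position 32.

2

n :  0  1  2  3  4  5  6  7  8  9 10 11 12 13 14 15 16 17 18 19 20 21 22 23 24 25 26 27 28 29 30 31 32
G :  0  0  1  1  2  2  3  3  4  0  0  1  1  2  2  3  3  4  0  0  1  1  2  2  3  3  4  0  0  1  1  2  2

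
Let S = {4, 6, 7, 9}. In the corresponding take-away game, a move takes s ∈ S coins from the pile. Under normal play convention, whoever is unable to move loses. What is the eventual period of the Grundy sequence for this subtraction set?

G(0) = 0
G(1) = mex{} = 0
G(2) = mex{} = 0
G(3) = mex{} = 0
G(4) = mex{0} = 1
G(5) = mex{0} = 1
G(6) = mex{0,0} = 1
G(7) = mex{0,0,0} = 1
G(8) = mex{1,0,0} = 2
G(9) = mex{1,0,0,0} = 2
G(10) = mex{1,1,0,0} = 2
G(11) = mex{1,1,1,0} = 2
G(12) = mex{2,1,1,0} = 3
G(13) = mex{2,1,1,1} = 0
G(14) = mex{2,2,1,1} = 0
G(15) = mex{2,2,2,1} = 0
G(16) = mex{3,2,2,1} = 0
G(17) = mex{0,2,2,2} = 1
G(18) = mex{0,3,2,2} = 1
G(19) = mex{0,0,3,2} = 1
G(20) = mex{0,0,0,2} = 1
G(21) = mex{1,0,0,3} = 2
G(22) = mex{1,0,0,0} = 2
G(23) = mex{1,1,0,0} = 2
G(24) = mex{1,1,1,0} = 2
G(25) = mex{2,1,1,0} = 3
G(26) = mex{2,1,1,1} = 0
G(27) = mex{2,2,1,1} = 0
G(n+13) = G(n) holds for n = 0,…,8 (a full window of length max(S) = 9), so the sequence is purely periodic with period 13.

13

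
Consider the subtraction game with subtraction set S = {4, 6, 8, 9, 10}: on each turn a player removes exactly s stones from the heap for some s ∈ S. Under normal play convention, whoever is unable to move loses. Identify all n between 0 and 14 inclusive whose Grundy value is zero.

n :  0  1  2  3  4  5  6  7  8  9 10 11 12 13 14
G :  0  0  0  0  1  1  1  1  2  2  2  2  3  3  0
P-positions are exactly the n with G(n) = 0.

0, 1, 2, 3, 14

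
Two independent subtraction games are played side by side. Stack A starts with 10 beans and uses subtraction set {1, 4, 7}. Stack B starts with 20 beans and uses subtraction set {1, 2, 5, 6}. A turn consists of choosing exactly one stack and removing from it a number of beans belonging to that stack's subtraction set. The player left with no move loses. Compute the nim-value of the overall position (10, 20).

3

Stack A, S = {1, 4, 7}:
n :  0  1  2  3  4  5  6  7  8  9 10
G :  0  1  0  1  2  0  1  2  0  1  0
G_A(10) = 0.
Stack B, S = {1, 2, 5, 6}:
n :  0  1  2  3  4  5  6  7  8  9 10 11 12 13 14 15 16 17 18 19 20
G :  0  1  2  0  1  2  3  0  1  2  0  1  2  3  0  1  2  0  1  2  3
G_B(20) = 3.
Combined Grundy value = 0 ⊕ 3 = 3.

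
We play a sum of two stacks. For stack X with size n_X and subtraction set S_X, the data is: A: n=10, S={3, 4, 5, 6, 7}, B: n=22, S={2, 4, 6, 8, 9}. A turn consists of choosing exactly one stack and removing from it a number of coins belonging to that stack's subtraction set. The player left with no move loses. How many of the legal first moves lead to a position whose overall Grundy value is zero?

0

Stack A, S = {3, 4, 5, 6, 7}:
G(0) = 0
G(1) = mex{} = 0
G(2) = mex{} = 0
G(3) = mex{0} = 1
G(4) = mex{0,0} = 1
G(5) = mex{0,0,0} = 1
G(6) = mex{1,0,0,0} = 2
G(7) = mex{1,1,0,0,0} = 2
G(8) = mex{1,1,1,0,0} = 2
G(9) = mex{2,1,1,1,0} = 3
G(10) = mex{2,2,1,1,1} = 0
G_A(10) = 0.
Stack B, S = {2, 4, 6, 8, 9}:
n :  0  1  2  3  4  5  6  7  8  9 10 11 12 13 14 15 16 17 18 19 20 21 22
G :  0  0  1  1  2  2  3  3  4  4  5  0  0  1  1  2  2  3  3  4  4  5  0
G_B(22) = 0.
Combined Grundy value = 0 ⊕ 0 = 0.
A winning move leaves total XOR = 0, i.e. changes one component's Grundy value g to g ⊕ X where X is the current total.
Stack A: target g' = 0⊕0 = 0, but every legal move changes the Grundy value (mex property), so 0 moves.
Stack B: target g' = 0⊕0 = 0, but every legal move changes the Grundy value (mex property), so 0 moves.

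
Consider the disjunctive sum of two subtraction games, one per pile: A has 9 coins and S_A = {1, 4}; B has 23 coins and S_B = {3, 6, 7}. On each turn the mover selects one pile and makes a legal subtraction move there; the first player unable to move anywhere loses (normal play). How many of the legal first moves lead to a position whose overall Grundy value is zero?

3

Pile A, S = {1, 4}:
n : 0 1 2 3 4 5 6 7 8 9
G : 0 1 0 1 2 0 1 0 1 2
G_A(9) = 2.
Pile B, S = {3, 6, 7}:
G(0) = 0
G(1) = mex{} = 0
G(2) = mex{} = 0
G(3) = mex{0} = 1
G(4) = mex{0} = 1
G(5) = mex{0} = 1
G(6) = mex{1,0} = 2
G(7) = mex{1,0,0} = 2
G(8) = mex{1,0,0} = 2
G(9) = mex{2,1,0} = 3
G(10) = mex{2,1,1} = 0
G(11) = mex{2,1,1} = 0
G(12) = mex{3,2,1} = 0
G(13) = mex{0,2,2} = 1
G(14) = mex{0,2,2} = 1
G(15) = mex{0,3,2} = 1
G(16) = mex{1,0,3} = 2
G(17) = mex{1,0,0} = 2
G(18) = mex{1,0,0} = 2
G(19) = mex{2,1,0} = 3
G(20) = mex{2,1,1} = 0
G(21) = mex{2,1,1} = 0
G(22) = mex{3,2,1} = 0
G(23) = mex{0,2,2} = 1
G_B(23) = 1.
Combined Grundy value = 2 ⊕ 1 = 3.
A winning move leaves total XOR = 0, i.e. changes one component's Grundy value g to g ⊕ X where X is the current total.
Pile A: need g' = 2⊕3 = 1. Options: 9−1→G=1, 9−4→G=0. Hits: 1.
Pile B: need g' = 1⊕3 = 2. Options: 23−3→G=0, 23−6→G=2, 23−7→G=2. Hits: 2.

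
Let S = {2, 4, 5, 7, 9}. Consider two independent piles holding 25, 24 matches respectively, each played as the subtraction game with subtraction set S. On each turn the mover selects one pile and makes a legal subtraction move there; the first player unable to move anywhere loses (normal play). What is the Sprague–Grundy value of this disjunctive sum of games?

All piles use S = {2, 4, 5, 7, 9}:
G(0) = 0
G(1) = mex{} = 0
G(2) = mex{0} = 1
G(3) = mex{0} = 1
G(4) = mex{1,0} = 2
G(5) = mex{1,0,0} = 2
G(6) = mex{2,1,0} = 3
G(7) = mex{2,1,1,0} = 3
G(8) = mex{3,2,1,0} = 4
G(9) = mex{3,2,2,1,0} = 4
G(10) = mex{4,3,2,1,0} = 5
G(11) = mex{4,3,3,2,1} = 0
G(12) = mex{5,4,3,2,1} = 0
G(13) = mex{0,4,4,3,2} = 1
G(14) = mex{0,5,4,3,2} = 1
G(15) = mex{1,0,5,4,3} = 2
G(16) = mex{1,0,0,4,3} = 2
G(17) = mex{2,1,0,5,4} = 3
G(18) = mex{2,1,1,0,4} = 3
G(19) = mex{3,2,1,0,5} = 4
G(20) = mex{3,2,2,1,0} = 4
G(21) = mex{4,3,2,1,0} = 5
G(22) = mex{4,3,3,2,1} = 0
G(23) = mex{5,4,3,2,1} = 0
G(24) = mex{0,4,4,3,2} = 1
G(25) = mex{0,5,4,3,2} = 1
Pile A: G(25) = 1.
Pile B: G(24) = 1.
Combined Grundy value = 1 ⊕ 1 = 0.

0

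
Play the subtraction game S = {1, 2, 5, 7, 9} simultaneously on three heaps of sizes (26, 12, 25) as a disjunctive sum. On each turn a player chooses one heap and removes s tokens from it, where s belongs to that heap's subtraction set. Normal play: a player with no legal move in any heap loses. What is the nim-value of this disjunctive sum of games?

All heaps use S = {1, 2, 5, 7, 9}:
G(0) = 0
G(1) = mex{0} = 1
G(2) = mex{1,0} = 2
G(3) = mex{2,1} = 0
G(4) = mex{0,2} = 1
G(5) = mex{1,0,0} = 2
G(6) = mex{2,1,1} = 0
G(7) = mex{0,2,2,0} = 1
G(8) = mex{1,0,0,1} = 2
G(9) = mex{2,1,1,2,0} = 3
G(10) = mex{3,2,2,0,1} = 4
G(11) = mex{4,3,0,1,2} = 5
G(12) = mex{5,4,1,2,0} = 3
G(13) = mex{3,5,2,0,1} = 4
G(14) = mex{4,3,3,1,2} = 0
G(15) = mex{0,4,4,2,0} = 1
G(16) = mex{1,0,5,3,1} = 2
G(17) = mex{2,1,3,4,2} = 0
G(18) = mex{0,2,4,5,3} = 1
G(19) = mex{1,0,0,3,4} = 2
G(20) = mex{2,1,1,4,5} = 0
G(21) = mex{0,2,2,0,3} = 1
G(22) = mex{1,0,0,1,4} = 2
G(23) = mex{2,1,1,2,0} = 3
G(24) = mex{3,2,2,0,1} = 4
G(25) = mex{4,3,0,1,2} = 5
G(26) = mex{5,4,1,2,0} = 3
Heap A: G(26) = 3.
Heap B: G(12) = 3.
Heap C: G(25) = 5.
Combined Grundy value = 3 ⊕ 3 ⊕ 5 = 5.

5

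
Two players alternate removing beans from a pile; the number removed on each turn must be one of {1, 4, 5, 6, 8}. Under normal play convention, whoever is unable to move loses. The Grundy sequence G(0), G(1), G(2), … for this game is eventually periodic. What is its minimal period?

G(0) = 0
G(1) = mex{0} = 1
G(2) = mex{1} = 0
G(3) = mex{0} = 1
G(4) = mex{1,0} = 2
G(5) = mex{2,1,0} = 3
G(6) = mex{3,0,1,0} = 2
G(7) = mex{2,1,0,1} = 3
G(8) = mex{3,2,1,0,0} = 4
G(9) = mex{4,3,2,1,1} = 0
G(10) = mex{0,2,3,2,0} = 1
G(11) = mex{1,3,2,3,1} = 0
G(12) = mex{0,4,3,2,2} = 1
G(13) = mex{1,0,4,3,3} = 2
G(14) = mex{2,1,0,4,2} = 3
G(15) = mex{3,0,1,0,3} = 2
G(16) = mex{2,1,0,1,4} = 3
G(17) = mex{3,2,1,0,0} = 4
G(18) = mex{4,3,2,1,1} = 0
G(19) = mex{0,2,3,2,0} = 1
G(n+9) = G(n) holds for n = 0,…,7 (a full window of length max(S) = 8), so the sequence is purely periodic with period 9.

9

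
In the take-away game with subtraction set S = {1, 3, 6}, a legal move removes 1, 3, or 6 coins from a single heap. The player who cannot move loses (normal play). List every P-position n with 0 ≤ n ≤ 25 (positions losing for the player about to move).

n :  0  1  2  3  4  5  6  7  8  9 10 11 12 13 14 15 16 17 18 19 20 21 22 23 24 25
G :  0  1  0  1  0  1  2  3  2  0  1  0  1  0  1  2  3  2  0  1  0  1  0  1  2  3
P-positions are exactly the n with G(n) = 0.

0, 2, 4, 9, 11, 13, 18, 20, 22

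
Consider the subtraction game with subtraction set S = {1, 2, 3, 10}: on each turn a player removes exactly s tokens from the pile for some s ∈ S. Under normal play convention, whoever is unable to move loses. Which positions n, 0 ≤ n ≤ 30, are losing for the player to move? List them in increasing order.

n :  0  1  2  3  4  5  6  7  8  9 10 11 12 13 14 15 16 17 18 19 20 21 22 23 24 25 26 27 28 29 30
G :  0  1  2  3  0  1  2  3  0  1  2  3  0  1  2  3  0  1  2  3  0  1  2  3  0  1  2  3  0  1  2
P-positions are exactly the n with G(n) = 0.

0, 4, 8, 12, 16, 20, 24, 28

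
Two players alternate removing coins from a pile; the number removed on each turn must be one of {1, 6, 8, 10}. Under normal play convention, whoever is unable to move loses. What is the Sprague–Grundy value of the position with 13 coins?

2

G(0) = 0
G(1) = mex{0} = 1
G(2) = mex{1} = 0
G(3) = mex{0} = 1
G(4) = mex{1} = 0
G(5) = mex{0} = 1
G(6) = mex{1,0} = 2
G(7) = mex{2,1} = 0
G(8) = mex{0,0,0} = 1
G(9) = mex{1,1,1} = 0
G(10) = mex{0,0,0,0} = 1
G(11) = mex{1,1,1,1} = 0
G(12) = mex{0,2,0,0} = 1
G(13) = mex{1,0,1,1} = 2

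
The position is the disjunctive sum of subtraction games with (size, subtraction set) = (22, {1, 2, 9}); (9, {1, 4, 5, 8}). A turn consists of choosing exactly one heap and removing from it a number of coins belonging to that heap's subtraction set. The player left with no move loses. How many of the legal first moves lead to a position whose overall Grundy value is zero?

3

Heap A, S = {1, 2, 9}:
n :  0  1  2  3  4  5  6  7  8  9 10 11 12 13 14 15 16 17 18 19 20 21 22
G :  0  1  2  0  1  2  0  1  2  3  0  1  2  0  1  2  0  1  2  3  0  1  2
G_A(22) = 2.
Heap B, S = {1, 4, 5, 8}:
G(0) = 0
G(1) = mex{0} = 1
G(2) = mex{1} = 0
G(3) = mex{0} = 1
G(4) = mex{1,0} = 2
G(5) = mex{2,1,0} = 3
G(6) = mex{3,0,1} = 2
G(7) = mex{2,1,0} = 3
G(8) = mex{3,2,1,0} = 4
G(9) = mex{4,3,2,1} = 0
G_B(9) = 0.
Combined Grundy value = 2 ⊕ 0 = 2.
A winning move leaves total XOR = 0, i.e. changes one component's Grundy value g to g ⊕ X where X is the current total.
Heap A: need g' = 2⊕2 = 0. Options: 22−1→G=1, 22−2→G=0, 22−9→G=0. Hits: 2.
Heap B: need g' = 0⊕2 = 2. Options: 9−1→G=4, 9−4→G=3, 9−5→G=2, 9−8→G=1. Hits: 1.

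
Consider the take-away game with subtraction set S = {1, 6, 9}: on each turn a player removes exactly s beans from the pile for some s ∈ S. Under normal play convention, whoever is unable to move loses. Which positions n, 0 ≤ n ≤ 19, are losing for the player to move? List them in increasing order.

G(0) = 0
G(1) = mex{0} = 1
G(2) = mex{1} = 0
G(3) = mex{0} = 1
G(4) = mex{1} = 0
G(5) = mex{0} = 1
G(6) = mex{1,0} = 2
G(7) = mex{2,1} = 0
G(8) = mex{0,0} = 1
G(9) = mex{1,1,0} = 2
G(10) = mex{2,0,1} = 3
G(11) = mex{3,1,0} = 2
G(12) = mex{2,2,1} = 0
G(13) = mex{0,0,0} = 1
G(14) = mex{1,1,1} = 0
G(15) = mex{0,2,2} = 1
G(16) = mex{1,3,0} = 2
G(17) = mex{2,2,1} = 0
G(18) = mex{0,0,2} = 1
G(19) = mex{1,1,3} = 0
P-positions are exactly the n with G(n) = 0.

0, 2, 4, 7, 12, 14, 17, 19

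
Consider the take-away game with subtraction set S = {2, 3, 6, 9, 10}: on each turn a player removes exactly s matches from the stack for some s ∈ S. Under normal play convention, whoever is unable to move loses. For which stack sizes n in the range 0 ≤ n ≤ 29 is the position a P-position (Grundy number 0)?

0, 1, 5, 12, 13, 17, 24, 25, 29

G(0) = 0
G(1) = mex{} = 0
G(2) = mex{0} = 1
G(3) = mex{0,0} = 1
G(4) = mex{1,0} = 2
G(5) = mex{1,1} = 0
G(6) = mex{2,1,0} = 3
G(7) = mex{0,2,0} = 1
G(8) = mex{3,0,1} = 2
G(9) = mex{1,3,1,0} = 2
G(10) = mex{2,1,2,0,0} = 3
G(11) = mex{2,2,0,1,0} = 3
G(12) = mex{3,2,3,1,1} = 0
G(13) = mex{3,3,1,2,1} = 0
G(14) = mex{0,3,2,0,2} = 1
G(15) = mex{0,0,2,3,0} = 1
G(16) = mex{1,0,3,1,3} = 2
G(17) = mex{1,1,3,2,1} = 0
G(18) = mex{2,1,0,2,2} = 3
G(19) = mex{0,2,0,3,2} = 1
G(20) = mex{3,0,1,3,3} = 2
G(21) = mex{1,3,1,0,3} = 2
G(22) = mex{2,1,2,0,0} = 3
G(23) = mex{2,2,0,1,0} = 3
G(24) = mex{3,2,3,1,1} = 0
G(25) = mex{3,3,1,2,1} = 0
G(26) = mex{0,3,2,0,2} = 1
G(27) = mex{0,0,2,3,0} = 1
G(28) = mex{1,0,3,1,3} = 2
G(29) = mex{1,1,3,2,1} = 0
P-positions are exactly the n with G(n) = 0.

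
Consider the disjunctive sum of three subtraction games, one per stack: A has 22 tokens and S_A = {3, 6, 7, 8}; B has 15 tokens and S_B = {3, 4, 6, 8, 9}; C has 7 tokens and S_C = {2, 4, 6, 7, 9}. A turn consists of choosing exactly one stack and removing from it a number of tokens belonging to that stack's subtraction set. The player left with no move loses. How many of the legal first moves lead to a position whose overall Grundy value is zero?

Stack A, S = {3, 6, 7, 8}:
n :  0  1  2  3  4  5  6  7  8  9 10 11 12 13 14 15 16 17 18 19 20 21 22
G :  0  0  0  1  1  1  2  2  2  3  3  0  0  0  1  1  1  2  2  2  3  3  0
G_A(22) = 0.
Stack B, S = {3, 4, 6, 8, 9}:
G(0) = 0
G(1) = mex{} = 0
G(2) = mex{} = 0
G(3) = mex{0} = 1
G(4) = mex{0,0} = 1
G(5) = mex{0,0} = 1
G(6) = mex{1,0,0} = 2
G(7) = mex{1,1,0} = 2
G(8) = mex{1,1,0,0} = 2
G(9) = mex{2,1,1,0,0} = 3
G(10) = mex{2,2,1,0,0} = 3
G(11) = mex{2,2,1,1,0} = 3
G(12) = mex{3,2,2,1,1} = 0
G(13) = mex{3,3,2,1,1} = 0
G(14) = mex{3,3,2,2,1} = 0
G(15) = mex{0,3,3,2,2} = 1
G_B(15) = 1.
Stack C, S = {2, 4, 6, 7, 9}:
n : 0 1 2 3 4 5 6 7
G : 0 0 1 1 2 2 3 3
G_C(7) = 3.
Combined Grundy value = 0 ⊕ 1 ⊕ 3 = 2.
A winning move leaves total XOR = 0, i.e. changes one component's Grundy value g to g ⊕ X where X is the current total.
Stack A: need g' = 0⊕2 = 2. Options: 22−3→G=2, 22−6→G=1, 22−7→G=1, 22−8→G=1. Hits: 1.
Stack B: need g' = 1⊕2 = 3. Options: 15−3→G=0, 15−4→G=3, 15−6→G=3, 15−8→G=2, 15−9→G=2. Hits: 2.
Stack C: need g' = 3⊕2 = 1. Options: 7−2→G=2, 7−4→G=1, 7−6→G=0, 7−7→G=0. Hits: 1.

4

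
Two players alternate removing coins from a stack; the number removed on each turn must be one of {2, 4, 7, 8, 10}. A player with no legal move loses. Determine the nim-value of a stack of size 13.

3

G(0) = 0
G(1) = mex{} = 0
G(2) = mex{0} = 1
G(3) = mex{0} = 1
G(4) = mex{1,0} = 2
G(5) = mex{1,0} = 2
G(6) = mex{2,1} = 0
G(7) = mex{2,1,0} = 3
G(8) = mex{0,2,0,0} = 1
G(9) = mex{3,2,1,0} = 4
G(10) = mex{1,0,1,1,0} = 2
G(11) = mex{4,3,2,1,0} = 5
G(12) = mex{2,1,2,2,1} = 0
G(13) = mex{5,4,0,2,1} = 3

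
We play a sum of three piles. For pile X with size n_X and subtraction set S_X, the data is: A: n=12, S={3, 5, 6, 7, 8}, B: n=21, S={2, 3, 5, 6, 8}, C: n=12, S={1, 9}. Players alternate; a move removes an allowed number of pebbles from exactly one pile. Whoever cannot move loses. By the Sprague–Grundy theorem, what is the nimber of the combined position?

Pile A, S = {3, 5, 6, 7, 8}:
G(0) = 0
G(1) = mex{} = 0
G(2) = mex{} = 0
G(3) = mex{0} = 1
G(4) = mex{0} = 1
G(5) = mex{0,0} = 1
G(6) = mex{1,0,0} = 2
G(7) = mex{1,0,0,0} = 2
G(8) = mex{1,1,0,0,0} = 2
G(9) = mex{2,1,1,0,0} = 3
G(10) = mex{2,1,1,1,0} = 3
G(11) = mex{2,2,1,1,1} = 0
G(12) = mex{3,2,2,1,1} = 0
G_A(12) = 0.
Pile B, S = {2, 3, 5, 6, 8}:
G(0) = 0
G(1) = mex{} = 0
G(2) = mex{0} = 1
G(3) = mex{0,0} = 1
G(4) = mex{1,0} = 2
G(5) = mex{1,1,0} = 2
G(6) = mex{2,1,0,0} = 3
G(7) = mex{2,2,1,0} = 3
G(8) = mex{3,2,1,1,0} = 4
G(9) = mex{3,3,2,1,0} = 4
G(10) = mex{4,3,2,2,1} = 0
G(11) = mex{4,4,3,2,1} = 0
G(12) = mex{0,4,3,3,2} = 1
G(13) = mex{0,0,4,3,2} = 1
G(14) = mex{1,0,4,4,3} = 2
G(15) = mex{1,1,0,4,3} = 2
G(16) = mex{2,1,0,0,4} = 3
G(17) = mex{2,2,1,0,4} = 3
G(18) = mex{3,2,1,1,0} = 4
G(19) = mex{3,3,2,1,0} = 4
G(20) = mex{4,3,2,2,1} = 0
G(21) = mex{4,4,3,2,1} = 0
G_B(21) = 0.
Pile C, S = {1, 9}:
G(0) = 0
G(1) = mex{0} = 1
G(2) = mex{1} = 0
G(3) = mex{0} = 1
G(4) = mex{1} = 0
G(5) = mex{0} = 1
G(6) = mex{1} = 0
G(7) = mex{0} = 1
G(8) = mex{1} = 0
G(9) = mex{0,0} = 1
G(10) = mex{1,1} = 0
G(11) = mex{0,0} = 1
G(12) = mex{1,1} = 0
G_C(12) = 0.
Combined Grundy value = 0 ⊕ 0 ⊕ 0 = 0.

0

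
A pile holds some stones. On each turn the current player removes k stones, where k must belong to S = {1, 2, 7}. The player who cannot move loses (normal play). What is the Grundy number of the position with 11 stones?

G(0) = 0
G(1) = mex{0} = 1
G(2) = mex{1,0} = 2
G(3) = mex{2,1} = 0
G(4) = mex{0,2} = 1
G(5) = mex{1,0} = 2
G(6) = mex{2,1} = 0
G(7) = mex{0,2,0} = 1
G(8) = mex{1,0,1} = 2
G(9) = mex{2,1,2} = 0
G(10) = mex{0,2,0} = 1
G(11) = mex{1,0,1} = 2

2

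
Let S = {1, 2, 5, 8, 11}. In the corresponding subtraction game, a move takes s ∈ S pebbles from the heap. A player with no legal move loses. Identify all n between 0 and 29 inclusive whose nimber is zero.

n :  0  1  2  3  4  5  6  7  8  9 10 11 12 13 14 15 16 17 18 19 20 21 22 23 24 25 26 27 28 29
G :  0  1  2  0  1  2  0  1  2  0  1  2  0  1  2  0  1  2  0  1  2  0  1  2  0  1  2  0  1  2
P-positions are exactly the n with G(n) = 0.

0, 3, 6, 9, 12, 15, 18, 21, 24, 27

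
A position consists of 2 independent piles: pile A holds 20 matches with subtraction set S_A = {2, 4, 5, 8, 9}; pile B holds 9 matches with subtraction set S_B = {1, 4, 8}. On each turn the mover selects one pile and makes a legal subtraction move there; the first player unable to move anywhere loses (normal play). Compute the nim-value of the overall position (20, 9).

Pile A, S = {2, 4, 5, 8, 9}:
G(0) = 0
G(1) = mex{} = 0
G(2) = mex{0} = 1
G(3) = mex{0} = 1
G(4) = mex{1,0} = 2
G(5) = mex{1,0,0} = 2
G(6) = mex{2,1,0} = 3
G(7) = mex{2,1,1} = 0
G(8) = mex{3,2,1,0} = 4
G(9) = mex{0,2,2,0,0} = 1
G(10) = mex{4,3,2,1,0} = 5
G(11) = mex{1,0,3,1,1} = 2
G(12) = mex{5,4,0,2,1} = 3
G(13) = mex{2,1,4,2,2} = 0
G(14) = mex{3,5,1,3,2} = 0
G(15) = mex{0,2,5,0,3} = 1
G(16) = mex{0,3,2,4,0} = 1
G(17) = mex{1,0,3,1,4} = 2
G(18) = mex{1,0,0,5,1} = 2
G(19) = mex{2,1,0,2,5} = 3
G(20) = mex{2,1,1,3,2} = 0
G_A(20) = 0.
Pile B, S = {1, 4, 8}:
n : 0 1 2 3 4 5 6 7 8 9
G : 0 1 0 1 2 0 1 0 1 2
G_B(9) = 2.
Combined Grundy value = 0 ⊕ 2 = 2.

2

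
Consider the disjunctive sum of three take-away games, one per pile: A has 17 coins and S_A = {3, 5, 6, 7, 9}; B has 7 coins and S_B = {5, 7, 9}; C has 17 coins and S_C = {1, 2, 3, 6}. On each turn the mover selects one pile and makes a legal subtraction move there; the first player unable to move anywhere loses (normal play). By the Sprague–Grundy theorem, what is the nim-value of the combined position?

1

Pile A, S = {3, 5, 6, 7, 9}:
n :  0  1  2  3  4  5  6  7  8  9 10 11 12 13 14 15 16 17
G :  0  0  0  1  1  1  2  2  2  3  3  3  0  0  0  1  1  1
G_A(17) = 1.
Pile B, S = {5, 7, 9}:
G(0) = 0
G(1) = mex{} = 0
G(2) = mex{} = 0
G(3) = mex{} = 0
G(4) = mex{} = 0
G(5) = mex{0} = 1
G(6) = mex{0} = 1
G(7) = mex{0,0} = 1
G_B(7) = 1.
Pile C, S = {1, 2, 3, 6}:
n :  0  1  2  3  4  5  6  7  8  9 10 11 12 13 14 15 16 17
G :  0  1  2  3  0  1  2  3  0  1  2  3  0  1  2  3  0  1
G_C(17) = 1.
Combined Grundy value = 1 ⊕ 1 ⊕ 1 = 1.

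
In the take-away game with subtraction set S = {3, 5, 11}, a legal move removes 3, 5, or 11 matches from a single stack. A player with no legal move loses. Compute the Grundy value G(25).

G(0) = 0
G(1) = mex{} = 0
G(2) = mex{} = 0
G(3) = mex{0} = 1
G(4) = mex{0} = 1
G(5) = mex{0,0} = 1
G(6) = mex{1,0} = 2
G(7) = mex{1,0} = 2
G(8) = mex{1,1} = 0
G(9) = mex{2,1} = 0
G(10) = mex{2,1} = 0
G(11) = mex{0,2,0} = 1
G(12) = mex{0,2,0} = 1
G(13) = mex{0,0,0} = 1
G(14) = mex{1,0,1} = 2
G(15) = mex{1,0,1} = 2
G(16) = mex{1,1,1} = 0
G(17) = mex{2,1,2} = 0
G(18) = mex{2,1,2} = 0
G(19) = mex{0,2,0} = 1
G(20) = mex{0,2,0} = 1
G(21) = mex{0,0,0} = 1
G(22) = mex{1,0,1} = 2
G(23) = mex{1,0,1} = 2
G(24) = mex{1,1,1} = 0
G(25) = mex{2,1,2} = 0

0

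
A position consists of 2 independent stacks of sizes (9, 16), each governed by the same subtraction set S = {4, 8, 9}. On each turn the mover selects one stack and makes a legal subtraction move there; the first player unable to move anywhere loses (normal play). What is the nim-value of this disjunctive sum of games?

All stacks use S = {4, 8, 9}:
G(0) = 0
G(1) = mex{} = 0
G(2) = mex{} = 0
G(3) = mex{} = 0
G(4) = mex{0} = 1
G(5) = mex{0} = 1
G(6) = mex{0} = 1
G(7) = mex{0} = 1
G(8) = mex{1,0} = 2
G(9) = mex{1,0,0} = 2
G(10) = mex{1,0,0} = 2
G(11) = mex{1,0,0} = 2
G(12) = mex{2,1,0} = 3
G(13) = mex{2,1,1} = 0
G(14) = mex{2,1,1} = 0
G(15) = mex{2,1,1} = 0
G(16) = mex{3,2,1} = 0
Stack A: G(9) = 2.
Stack B: G(16) = 0.
Combined Grundy value = 2 ⊕ 0 = 2.

2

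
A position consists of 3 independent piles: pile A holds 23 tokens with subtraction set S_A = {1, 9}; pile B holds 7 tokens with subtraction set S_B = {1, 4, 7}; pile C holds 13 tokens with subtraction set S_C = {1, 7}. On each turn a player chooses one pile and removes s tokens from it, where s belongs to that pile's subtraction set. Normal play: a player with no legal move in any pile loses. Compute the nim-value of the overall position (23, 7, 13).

2

Pile A, S = {1, 9}:
G(0) = 0
G(1) = mex{0} = 1
G(2) = mex{1} = 0
G(3) = mex{0} = 1
G(4) = mex{1} = 0
G(5) = mex{0} = 1
G(6) = mex{1} = 0
G(7) = mex{0} = 1
G(8) = mex{1} = 0
G(9) = mex{0,0} = 1
G(10) = mex{1,1} = 0
G(11) = mex{0,0} = 1
G(12) = mex{1,1} = 0
G(13) = mex{0,0} = 1
G(14) = mex{1,1} = 0
G(15) = mex{0,0} = 1
G(16) = mex{1,1} = 0
G(17) = mex{0,0} = 1
G(18) = mex{1,1} = 0
G(19) = mex{0,0} = 1
G(20) = mex{1,1} = 0
G(21) = mex{0,0} = 1
G(22) = mex{1,1} = 0
G(23) = mex{0,0} = 1
G_A(23) = 1.
Pile B, S = {1, 4, 7}:
n : 0 1 2 3 4 5 6 7
G : 0 1 0 1 2 0 1 2
G_B(7) = 2.
Pile C, S = {1, 7}:
n :  0  1  2  3  4  5  6  7  8  9 10 11 12 13
G :  0  1  0  1  0  1  0  1  0  1  0  1  0  1
G_C(13) = 1.
Combined Grundy value = 1 ⊕ 2 ⊕ 1 = 2.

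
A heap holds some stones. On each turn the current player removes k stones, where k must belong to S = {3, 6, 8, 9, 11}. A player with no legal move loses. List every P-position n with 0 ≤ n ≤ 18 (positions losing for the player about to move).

0, 1, 2, 14, 15, 16

G(0) = 0
G(1) = mex{} = 0
G(2) = mex{} = 0
G(3) = mex{0} = 1
G(4) = mex{0} = 1
G(5) = mex{0} = 1
G(6) = mex{1,0} = 2
G(7) = mex{1,0} = 2
G(8) = mex{1,0,0} = 2
G(9) = mex{2,1,0,0} = 3
G(10) = mex{2,1,0,0} = 3
G(11) = mex{2,1,1,0,0} = 3
G(12) = mex{3,2,1,1,0} = 4
G(13) = mex{3,2,1,1,0} = 4
G(14) = mex{3,2,2,1,1} = 0
G(15) = mex{4,3,2,2,1} = 0
G(16) = mex{4,3,2,2,1} = 0
G(17) = mex{0,3,3,2,2} = 1
G(18) = mex{0,4,3,3,2} = 1
P-positions are exactly the n with G(n) = 0.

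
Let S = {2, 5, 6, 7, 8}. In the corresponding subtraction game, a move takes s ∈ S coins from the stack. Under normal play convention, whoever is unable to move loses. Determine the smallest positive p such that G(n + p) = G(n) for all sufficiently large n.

13

n :  0  1  2  3  4  5  6  7  8  9 10 11 12 13 14 15 16 17 18 19 20 21 22 23 24 25 26 27
G :  0  0  1  1  0  2  1  3  2  2  3  3  4  0  0  1  1  0  2  1  3  2  2  3  3  4  0  0
G(n+13) = G(n) holds for n = 0,…,7 (a full window of length max(S) = 8), so the sequence is purely periodic with period 13.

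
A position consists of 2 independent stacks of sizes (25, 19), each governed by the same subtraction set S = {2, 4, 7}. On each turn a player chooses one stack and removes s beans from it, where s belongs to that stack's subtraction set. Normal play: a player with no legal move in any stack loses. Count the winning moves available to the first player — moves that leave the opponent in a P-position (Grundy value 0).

0

All stacks use S = {2, 4, 7}:
G(0) = 0
G(1) = mex{} = 0
G(2) = mex{0} = 1
G(3) = mex{0} = 1
G(4) = mex{1,0} = 2
G(5) = mex{1,0} = 2
G(6) = mex{2,1} = 0
G(7) = mex{2,1,0} = 3
G(8) = mex{0,2,0} = 1
G(9) = mex{3,2,1} = 0
G(10) = mex{1,0,1} = 2
G(11) = mex{0,3,2} = 1
G(12) = mex{2,1,2} = 0
G(13) = mex{1,0,0} = 2
G(14) = mex{0,2,3} = 1
G(15) = mex{2,1,1} = 0
G(16) = mex{1,0,0} = 2
G(17) = mex{0,2,2} = 1
G(18) = mex{2,1,1} = 0
G(19) = mex{1,0,0} = 2
G(20) = mex{0,2,2} = 1
G(21) = mex{2,1,1} = 0
G(22) = mex{1,0,0} = 2
G(23) = mex{0,2,2} = 1
G(24) = mex{2,1,1} = 0
G(25) = mex{1,0,0} = 2
Stack A: G(25) = 2.
Stack B: G(19) = 2.
Combined Grundy value = 2 ⊕ 2 = 0.
A winning move leaves total XOR = 0, i.e. changes one component's Grundy value g to g ⊕ X where X is the current total.
Stack A: target g' = 2⊕0 = 2, but every legal move changes the Grundy value (mex property), so 0 moves.
Stack B: target g' = 2⊕0 = 2, but every legal move changes the Grundy value (mex property), so 0 moves.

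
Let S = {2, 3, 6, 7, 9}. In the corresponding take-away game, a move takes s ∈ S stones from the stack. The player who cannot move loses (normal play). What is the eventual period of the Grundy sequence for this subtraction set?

28

n :  0  1  2  3  4  5  6  7  8  9 10 11 12 13 14 15 16 17 18 19 20 21 22 23 24 25 26 27 28 29 30 31 32 33 34 35 36 37 38 39 40 41 42 43 44 45 46 47 48 49 50 51 52 53 54 55 56 57 58 59 60
G :  0  0  1  1  2  0  3  1  2  2  3  3  4  0  5  1  4  0  0  1  1  2  2  3  3  5  2  4  0  0  1  1  4  0  2  1  3  3  2  2  4  0  5  1  4  0  0  1  1  2  2  3  3  5  2  4  0  0  1  1  4
From n = 12 onward G(n+28) = G(n); since this holds over max(S) = 9 consecutive positions the period is 28 (pre-period 12).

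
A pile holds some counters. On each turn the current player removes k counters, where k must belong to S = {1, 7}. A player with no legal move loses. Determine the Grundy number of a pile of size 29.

G(0) = 0
G(1) = mex{0} = 1
G(2) = mex{1} = 0
G(3) = mex{0} = 1
G(4) = mex{1} = 0
G(5) = mex{0} = 1
G(6) = mex{1} = 0
G(7) = mex{0,0} = 1
G(8) = mex{1,1} = 0
G(9) = mex{0,0} = 1
G(10) = mex{1,1} = 0
G(11) = mex{0,0} = 1
G(12) = mex{1,1} = 0
G(13) = mex{0,0} = 1
G(14) = mex{1,1} = 0
G(15) = mex{0,0} = 1
G(16) = mex{1,1} = 0
G(17) = mex{0,0} = 1
G(18) = mex{1,1} = 0
G(19) = mex{0,0} = 1
G(20) = mex{1,1} = 0
G(21) = mex{0,0} = 1
G(22) = mex{1,1} = 0
G(23) = mex{0,0} = 1
G(24) = mex{1,1} = 0
G(25) = mex{0,0} = 1
G(26) = mex{1,1} = 0
G(27) = mex{0,0} = 1
G(28) = mex{1,1} = 0
G(29) = mex{0,0} = 1

1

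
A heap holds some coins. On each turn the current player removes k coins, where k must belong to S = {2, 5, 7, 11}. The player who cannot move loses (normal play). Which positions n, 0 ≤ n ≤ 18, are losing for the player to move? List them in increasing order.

0, 1, 4, 10, 13, 14

n :  0  1  2  3  4  5  6  7  8  9 10 11 12 13 14 15 16 17 18
G :  0  0  1  1  0  2  1  3  2  2  0  3  1  0  0  1  1  2  2
P-positions are exactly the n with G(n) = 0.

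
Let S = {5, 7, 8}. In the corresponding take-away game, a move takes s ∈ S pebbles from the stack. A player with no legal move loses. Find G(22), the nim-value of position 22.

n :  0  1  2  3  4  5  6  7  8  9 10 11 12 13 14 15 16 17 18 19 20 21 22
G :  0  0  0  0  0  1  1  1  1  1  2  2  2  0  0  0  0  0  1  1  1  1  1

1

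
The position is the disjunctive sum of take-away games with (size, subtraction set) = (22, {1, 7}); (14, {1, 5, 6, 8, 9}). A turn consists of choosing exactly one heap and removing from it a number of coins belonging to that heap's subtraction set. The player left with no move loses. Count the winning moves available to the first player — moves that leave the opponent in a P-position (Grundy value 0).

0

Heap A, S = {1, 7}:
n :  0  1  2  3  4  5  6  7  8  9 10 11 12 13 14 15 16 17 18 19 20 21 22
G :  0  1  0  1  0  1  0  1  0  1  0  1  0  1  0  1  0  1  0  1  0  1  0
G_A(22) = 0.
Heap B, S = {1, 5, 6, 8, 9}:
G(0) = 0
G(1) = mex{0} = 1
G(2) = mex{1} = 0
G(3) = mex{0} = 1
G(4) = mex{1} = 0
G(5) = mex{0,0} = 1
G(6) = mex{1,1,0} = 2
G(7) = mex{2,0,1} = 3
G(8) = mex{3,1,0,0} = 2
G(9) = mex{2,0,1,1,0} = 3
G(10) = mex{3,1,0,0,1} = 2
G(11) = mex{2,2,1,1,0} = 3
G(12) = mex{3,3,2,0,1} = 4
G(13) = mex{4,2,3,1,0} = 5
G(14) = mex{5,3,2,2,1} = 0
G_B(14) = 0.
Combined Grundy value = 0 ⊕ 0 = 0.
A winning move leaves total XOR = 0, i.e. changes one component's Grundy value g to g ⊕ X where X is the current total.
Heap A: target g' = 0⊕0 = 0, but every legal move changes the Grundy value (mex property), so 0 moves.
Heap B: target g' = 0⊕0 = 0, but every legal move changes the Grundy value (mex property), so 0 moves.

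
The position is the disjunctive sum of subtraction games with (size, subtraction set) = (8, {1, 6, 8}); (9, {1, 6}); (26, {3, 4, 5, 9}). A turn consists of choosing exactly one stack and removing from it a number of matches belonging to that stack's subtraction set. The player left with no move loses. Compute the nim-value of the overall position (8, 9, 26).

5

Stack A, S = {1, 6, 8}:
n : 0 1 2 3 4 5 6 7 8
G : 0 1 0 1 0 1 2 0 1
G_A(8) = 1.
Stack B, S = {1, 6}:
G(0) = 0
G(1) = mex{0} = 1
G(2) = mex{1} = 0
G(3) = mex{0} = 1
G(4) = mex{1} = 0
G(5) = mex{0} = 1
G(6) = mex{1,0} = 2
G(7) = mex{2,1} = 0
G(8) = mex{0,0} = 1
G(9) = mex{1,1} = 0
G_B(9) = 0.
Stack C, S = {3, 4, 5, 9}:
G(0) = 0
G(1) = mex{} = 0
G(2) = mex{} = 0
G(3) = mex{0} = 1
G(4) = mex{0,0} = 1
G(5) = mex{0,0,0} = 1
G(6) = mex{1,0,0} = 2
G(7) = mex{1,1,0} = 2
G(8) = mex{1,1,1} = 0
G(9) = mex{2,1,1,0} = 3
G(10) = mex{2,2,1,0} = 3
G(11) = mex{0,2,2,0} = 1
G(12) = mex{3,0,2,1} = 4
G(13) = mex{3,3,0,1} = 2
G(14) = mex{1,3,3,1} = 0
G(15) = mex{4,1,3,2} = 0
G(16) = mex{2,4,1,2} = 0
G(17) = mex{0,2,4,0} = 1
G(18) = mex{0,0,2,3} = 1
G(19) = mex{0,0,0,3} = 1
G(20) = mex{1,0,0,1} = 2
G(21) = mex{1,1,0,4} = 2
G(22) = mex{1,1,1,2} = 0
G(23) = mex{2,1,1,0} = 3
G(24) = mex{2,2,1,0} = 3
G(25) = mex{0,2,2,0} = 1
G(26) = mex{3,0,2,1} = 4
G_C(26) = 4.
Combined Grundy value = 1 ⊕ 0 ⊕ 4 = 5.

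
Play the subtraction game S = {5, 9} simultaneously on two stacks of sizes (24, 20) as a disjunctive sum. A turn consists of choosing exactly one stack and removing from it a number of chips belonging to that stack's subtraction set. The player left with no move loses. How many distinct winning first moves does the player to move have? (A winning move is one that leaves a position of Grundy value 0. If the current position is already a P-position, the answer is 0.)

2

All stacks use S = {5, 9}:
n :  0  1  2  3  4  5  6  7  8  9 10 11 12 13 14 15 16 17 18 19 20 21 22 23 24
G :  0  0  0  0  0  1  1  1  1  1  2  2  2  2  0  0  0  0  0  1  1  1  1  1  2
Stack A: G(24) = 2.
Stack B: G(20) = 1.
Combined Grundy value = 2 ⊕ 1 = 3.
A winning move leaves total XOR = 0, i.e. changes one component's Grundy value g to g ⊕ X where X is the current total.
Stack A: need g' = 2⊕3 = 1. Options: 24−5→G=1, 24−9→G=0. Hits: 1.
Stack B: need g' = 1⊕3 = 2. Options: 20−5→G=0, 20−9→G=2. Hits: 1.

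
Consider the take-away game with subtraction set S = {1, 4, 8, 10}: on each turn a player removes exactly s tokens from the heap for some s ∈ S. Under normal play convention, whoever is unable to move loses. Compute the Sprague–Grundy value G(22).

1

n :  0  1  2  3  4  5  6  7  8  9 10 11 12 13 14 15 16 17 18 19 20 21 22
G :  0  1  0  1  2  0  1  0  1  2  3  2  3  4  0  1  0  1  2  0  1  0  1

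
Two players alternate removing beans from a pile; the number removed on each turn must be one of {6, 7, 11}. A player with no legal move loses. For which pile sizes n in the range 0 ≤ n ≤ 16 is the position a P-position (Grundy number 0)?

0, 1, 2, 3, 4, 5

n :  0  1  2  3  4  5  6  7  8  9 10 11 12 13 14 15 16
G :  0  0  0  0  0  0  1  1  1  1  1  1  2  2  2  2  2
P-positions are exactly the n with G(n) = 0.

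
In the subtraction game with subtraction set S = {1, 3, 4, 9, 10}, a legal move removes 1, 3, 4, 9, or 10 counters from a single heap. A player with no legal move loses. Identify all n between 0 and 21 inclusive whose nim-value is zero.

0, 2, 7, 13, 15, 20

n :  0  1  2  3  4  5  6  7  8  9 10 11 12 13 14 15 16 17 18 19 20 21
G :  0  1  0  1  2  3  2  0  1  4  3  2  3  0  1  0  1  2  3  2  0  1
P-positions are exactly the n with G(n) = 0.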